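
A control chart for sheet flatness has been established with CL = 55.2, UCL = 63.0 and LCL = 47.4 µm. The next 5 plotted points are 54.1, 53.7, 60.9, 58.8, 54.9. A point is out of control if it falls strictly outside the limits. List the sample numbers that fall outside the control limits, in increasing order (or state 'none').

none

All 5 points lie within [47.4, 63.0].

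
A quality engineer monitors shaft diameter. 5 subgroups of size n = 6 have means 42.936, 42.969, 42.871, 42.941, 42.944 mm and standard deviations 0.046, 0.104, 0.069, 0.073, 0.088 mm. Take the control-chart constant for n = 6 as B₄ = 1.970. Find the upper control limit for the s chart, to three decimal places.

0.150

s̄ = (0.046 + 0.104 + 0.069 + 0.073 + 0.088) / 5 = 0.0760
UCL_s = B₄·s̄ = 1.970 × 0.0760 = 0.1497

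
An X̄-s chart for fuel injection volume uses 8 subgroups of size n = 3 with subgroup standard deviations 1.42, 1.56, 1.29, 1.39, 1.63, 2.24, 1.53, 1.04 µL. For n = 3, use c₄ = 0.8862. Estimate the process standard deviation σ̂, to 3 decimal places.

s̄ = (1.42 + 1.56 + 1.29 + 1.39 + 1.63 + 2.24 + 1.53 + 1.04) / 8 = 1.5125
σ̂ = s̄ / c₄ = 1.5125 / 0.8862 = 1.7067

1.707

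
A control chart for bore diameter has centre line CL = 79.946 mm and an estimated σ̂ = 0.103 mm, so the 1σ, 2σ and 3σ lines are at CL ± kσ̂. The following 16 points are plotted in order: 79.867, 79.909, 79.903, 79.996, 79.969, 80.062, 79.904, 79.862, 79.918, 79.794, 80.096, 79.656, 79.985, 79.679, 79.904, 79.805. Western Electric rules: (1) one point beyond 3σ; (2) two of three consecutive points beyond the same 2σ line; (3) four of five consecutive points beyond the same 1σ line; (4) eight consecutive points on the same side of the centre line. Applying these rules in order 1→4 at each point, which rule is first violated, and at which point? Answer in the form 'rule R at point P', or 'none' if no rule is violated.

Zone of each point (C = within 1σ̂, B = 1σ̂–2σ̂, A = 2σ̂–3σ̂, * = beyond 3σ̂; sign = side of CL): 1:-C, 2:-C, 3:-C, 4:+C, 5:+C, 6:+B, 7:-C, 8:-C, 9:-C, 10:-B, 11:+B, 12:-A, 13:+C, 14:-A, 15:-C, 16:-B
Rule 2 (two of three consecutive points beyond the same 2σ limit) is satisfied at point 14.

rule 2 at point 14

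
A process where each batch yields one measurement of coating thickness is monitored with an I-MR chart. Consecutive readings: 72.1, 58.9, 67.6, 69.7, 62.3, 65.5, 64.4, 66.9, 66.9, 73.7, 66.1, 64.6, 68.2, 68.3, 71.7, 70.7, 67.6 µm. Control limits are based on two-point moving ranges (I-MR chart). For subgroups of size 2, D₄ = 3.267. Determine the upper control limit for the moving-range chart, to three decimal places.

Moving ranges: 13.2, 8.7, 2.1, 7.4, 3.2, 1.1, 2.5, 0.0, 6.8, 7.6, 1.5, 3.6, 0.1, 3.4, 1.0, 3.1; M̄R̄ = 65.3000 / 16 = 4.0812
UCL_MR = D₄·M̄R̄ = 3.267 × 4.0812 = 13.3334

13.333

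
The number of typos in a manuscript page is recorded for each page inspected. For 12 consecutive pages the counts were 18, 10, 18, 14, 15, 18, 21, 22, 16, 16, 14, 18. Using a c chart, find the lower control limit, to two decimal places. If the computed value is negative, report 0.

c̄ = (18 + 10 + 18 + 14 + 15 + 18 + 21 + 22 + 16 + 16 + 14 + 18) / 12 = 200 / 12 = 16.6667
LCL = c̄ − 3√c̄ = 16.6667 − 3 × 4.0825 = 4.4192

4.42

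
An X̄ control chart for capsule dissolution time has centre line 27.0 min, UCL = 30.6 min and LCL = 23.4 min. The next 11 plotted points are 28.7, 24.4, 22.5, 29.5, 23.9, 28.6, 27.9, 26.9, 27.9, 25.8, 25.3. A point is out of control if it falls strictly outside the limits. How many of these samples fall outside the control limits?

1

Compare each point to [23.4, 30.6]: sample 3 = 22.5 < LCL.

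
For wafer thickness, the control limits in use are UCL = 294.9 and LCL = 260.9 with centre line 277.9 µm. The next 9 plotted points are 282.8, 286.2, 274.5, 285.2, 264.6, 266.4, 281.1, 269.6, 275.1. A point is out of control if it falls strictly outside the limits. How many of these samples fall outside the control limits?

0

All 9 points lie within [260.9, 294.9].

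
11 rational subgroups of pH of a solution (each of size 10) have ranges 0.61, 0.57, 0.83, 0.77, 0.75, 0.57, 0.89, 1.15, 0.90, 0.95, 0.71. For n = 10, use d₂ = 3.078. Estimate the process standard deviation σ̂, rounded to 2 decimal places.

0.26

R̄ = (0.61 + 0.57 + 0.83 + 0.77 + 0.75 + 0.57 + 0.89 + 1.15 + 0.90 + 0.95 + 0.71) / 11 = 0.7909
σ̂ = R̄ / d₂ = 0.7909 / 3.078 = 0.2570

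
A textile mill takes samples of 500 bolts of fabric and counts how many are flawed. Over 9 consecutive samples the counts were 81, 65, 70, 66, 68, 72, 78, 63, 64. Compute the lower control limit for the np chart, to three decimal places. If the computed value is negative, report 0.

p̄ = Σdᵢ / (k·n) = 627 / (9 × 500) = 0.13933
LCL = np̄ − 3·√(np̄(1−p̄)) = 69.6667 − 3 × 7.7434 = 46.4366

46.437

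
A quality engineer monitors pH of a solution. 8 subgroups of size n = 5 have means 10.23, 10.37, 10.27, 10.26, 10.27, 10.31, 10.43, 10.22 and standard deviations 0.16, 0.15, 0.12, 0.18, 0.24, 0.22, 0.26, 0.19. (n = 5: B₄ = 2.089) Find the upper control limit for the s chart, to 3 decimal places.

0.397

s̄ = (0.16 + 0.15 + 0.12 + 0.18 + 0.24 + 0.22 + 0.26 + 0.19) / 8 = 0.1900
UCL_s = B₄·s̄ = 2.089 × 0.1900 = 0.3969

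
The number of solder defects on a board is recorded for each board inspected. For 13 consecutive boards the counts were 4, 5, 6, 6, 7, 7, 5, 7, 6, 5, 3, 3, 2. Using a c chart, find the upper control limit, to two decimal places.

c̄ = (4 + 5 + 6 + 6 + 7 + 7 + 5 + 7 + 6 + 5 + 3 + 3 + 2) / 13 = 66 / 13 = 5.0769
UCL = c̄ + 3√c̄ = 5.0769 + 3 × √5.0769 = 5.0769 + 3 × 2.2532 = 11.8365

11.84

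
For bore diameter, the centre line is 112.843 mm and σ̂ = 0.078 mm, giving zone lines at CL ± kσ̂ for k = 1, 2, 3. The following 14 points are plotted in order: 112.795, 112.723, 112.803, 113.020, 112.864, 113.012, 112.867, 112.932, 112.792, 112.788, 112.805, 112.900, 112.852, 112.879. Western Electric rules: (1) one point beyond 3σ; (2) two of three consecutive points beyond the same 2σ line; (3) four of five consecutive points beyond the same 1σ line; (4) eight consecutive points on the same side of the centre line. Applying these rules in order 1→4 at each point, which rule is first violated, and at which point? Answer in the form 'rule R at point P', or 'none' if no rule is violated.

rule 2 at point 6

Zone of each point (C = within 1σ̂, B = 1σ̂–2σ̂, A = 2σ̂–3σ̂, * = beyond 3σ̂; sign = side of CL): 1:-C, 2:-B, 3:-C, 4:+A, 5:+C, 6:+A, 7:+C, 8:+B, 9:-C, 10:-C, 11:-C, 12:+C, 13:+C, 14:+C
Rule 2 (two of three consecutive points beyond the same 2σ limit) is satisfied at point 6.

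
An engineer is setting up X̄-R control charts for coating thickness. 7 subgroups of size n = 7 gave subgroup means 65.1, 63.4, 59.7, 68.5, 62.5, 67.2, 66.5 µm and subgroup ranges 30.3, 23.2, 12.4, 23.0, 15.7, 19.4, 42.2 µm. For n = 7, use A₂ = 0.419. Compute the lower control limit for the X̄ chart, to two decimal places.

54.75

X̄̄ = (65.1 + 63.4 + 59.7 + 68.5 + 62.5 + 67.2 + 66.5) / 7 = 452.9000 / 7 = 64.7000
R̄ = (30.3 + 23.2 + 12.4 + 23.0 + 15.7 + 19.4 + 42.2) / 7 = 166.2000 / 7 = 23.7429
LCL = X̄̄ − A₂·R̄ = 64.7000 − 0.419 × 23.7429 = 54.7517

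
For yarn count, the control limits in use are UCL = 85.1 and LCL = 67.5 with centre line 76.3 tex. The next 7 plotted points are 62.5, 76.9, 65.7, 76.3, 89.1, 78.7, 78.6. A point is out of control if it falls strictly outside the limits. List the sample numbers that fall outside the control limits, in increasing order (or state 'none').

1, 3, 5

Compare each point to [67.5, 85.1]: sample 1 = 62.5 < LCL; sample 3 = 65.7 < LCL; sample 5 = 89.1 > UCL.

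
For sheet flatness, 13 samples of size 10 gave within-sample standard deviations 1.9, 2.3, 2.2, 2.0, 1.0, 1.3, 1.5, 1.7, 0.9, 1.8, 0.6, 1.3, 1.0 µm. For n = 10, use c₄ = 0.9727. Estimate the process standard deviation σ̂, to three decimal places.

1.542

s̄ = (1.9 + 2.3 + 2.2 + 2.0 + 1.0 + 1.3 + 1.5 + 1.7 + 0.9 + 1.8 + 0.6 + 1.3 + 1.0) / 13 = 1.5000
σ̂ = s̄ / c₄ = 1.5000 / 0.9727 = 1.5421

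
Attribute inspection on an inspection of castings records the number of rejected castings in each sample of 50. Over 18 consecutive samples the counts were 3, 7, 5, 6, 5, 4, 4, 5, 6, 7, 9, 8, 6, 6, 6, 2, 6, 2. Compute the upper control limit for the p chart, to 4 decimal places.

p̄ = Σdᵢ / (k·n) = 97 / (18 × 50) = 0.10778
UCL = p̄ + 3·√(p̄(1−p̄)/n) = 0.10778 + 3 × √(0.10778×0.89222/50) = 0.10778 + 3 × 0.04385 = 0.23934

0.2393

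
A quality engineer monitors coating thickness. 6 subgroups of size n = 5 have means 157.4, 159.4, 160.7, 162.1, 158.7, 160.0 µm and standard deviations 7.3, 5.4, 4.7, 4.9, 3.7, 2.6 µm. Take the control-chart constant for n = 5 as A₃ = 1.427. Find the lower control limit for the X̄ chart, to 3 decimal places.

X̄̄ = (157.4 + 159.4 + 160.7 + 162.1 + 158.7 + 160.0) / 6 = 159.7167
s̄ = (7.3 + 5.4 + 4.7 + 4.9 + 3.7 + 2.6) / 6 = 4.7667
LCL = X̄̄ − A₃·s̄ = 159.7167 − 1.427 × 4.7667 = 152.9146

152.915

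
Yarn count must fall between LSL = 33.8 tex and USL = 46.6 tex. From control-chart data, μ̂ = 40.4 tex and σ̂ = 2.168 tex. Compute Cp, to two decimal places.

Cp = (USL − LSL) / (6σ̂) = (46.6 − 33.8) / (6 × 2.168) = 12.8000 / 13.0080 = 0.9840

0.98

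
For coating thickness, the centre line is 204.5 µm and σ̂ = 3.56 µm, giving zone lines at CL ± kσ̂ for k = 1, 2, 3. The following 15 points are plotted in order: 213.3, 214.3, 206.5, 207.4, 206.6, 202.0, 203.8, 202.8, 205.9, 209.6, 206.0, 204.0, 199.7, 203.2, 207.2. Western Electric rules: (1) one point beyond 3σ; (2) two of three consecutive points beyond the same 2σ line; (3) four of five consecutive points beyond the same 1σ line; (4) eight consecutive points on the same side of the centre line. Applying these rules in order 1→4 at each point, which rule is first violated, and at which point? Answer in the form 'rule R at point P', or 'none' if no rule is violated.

Zone of each point (C = within 1σ̂, B = 1σ̂–2σ̂, A = 2σ̂–3σ̂, * = beyond 3σ̂; sign = side of CL): 1:+A, 2:+A, 3:+C, 4:+C, 5:+C, 6:-C, 7:-C, 8:-C, 9:+C, 10:+B, 11:+C, 12:-C, 13:-B, 14:-C, 15:+C
Rule 2 (two of three consecutive points beyond the same 2σ limit) is satisfied at point 2.

rule 2 at point 2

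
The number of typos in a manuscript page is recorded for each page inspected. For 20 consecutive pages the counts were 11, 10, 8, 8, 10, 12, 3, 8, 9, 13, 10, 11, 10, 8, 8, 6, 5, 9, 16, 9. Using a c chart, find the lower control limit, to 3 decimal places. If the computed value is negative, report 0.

0.101

c̄ = (11 + 10 + 8 + 8 + 10 + 12 + 3 + 8 + 9 + 13 + 10 + 11 + 10 + 8 + 8 + 6 + 5 + 9 + 16 + 9) / 20 = 184 / 20 = 9.2000
LCL = c̄ − 3√c̄ = 9.2000 − 3 × 3.0332 = 0.1005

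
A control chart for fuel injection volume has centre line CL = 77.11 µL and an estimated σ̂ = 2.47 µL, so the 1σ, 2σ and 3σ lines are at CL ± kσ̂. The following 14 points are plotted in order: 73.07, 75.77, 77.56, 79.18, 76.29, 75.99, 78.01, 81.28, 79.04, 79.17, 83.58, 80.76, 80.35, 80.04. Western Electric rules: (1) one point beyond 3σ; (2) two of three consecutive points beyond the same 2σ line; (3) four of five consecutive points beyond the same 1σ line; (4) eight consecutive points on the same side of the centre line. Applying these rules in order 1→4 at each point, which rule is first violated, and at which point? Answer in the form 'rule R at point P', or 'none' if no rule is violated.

rule 3 at point 14

Zone of each point (C = within 1σ̂, B = 1σ̂–2σ̂, A = 2σ̂–3σ̂, * = beyond 3σ̂; sign = side of CL): 1:-B, 2:-C, 3:+C, 4:+C, 5:-C, 6:-C, 7:+C, 8:+B, 9:+C, 10:+C, 11:+A, 12:+B, 13:+B, 14:+B
Rule 3 (four of five consecutive points beyond the same 1σ limit) is satisfied at point 14.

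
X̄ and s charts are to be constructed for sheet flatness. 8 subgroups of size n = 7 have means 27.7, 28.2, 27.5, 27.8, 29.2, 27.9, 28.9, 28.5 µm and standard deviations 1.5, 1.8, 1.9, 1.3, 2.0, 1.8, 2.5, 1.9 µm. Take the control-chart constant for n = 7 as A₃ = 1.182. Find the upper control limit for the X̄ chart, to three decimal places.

X̄̄ = (27.7 + 28.2 + 27.5 + 27.8 + 29.2 + 27.9 + 28.9 + 28.5) / 8 = 28.2125
s̄ = (1.5 + 1.8 + 1.9 + 1.3 + 2.0 + 1.8 + 2.5 + 1.9) / 8 = 1.8375
UCL = X̄̄ + A₃·s̄ = 28.2125 + 1.182 × 1.8375 = 30.3844

30.384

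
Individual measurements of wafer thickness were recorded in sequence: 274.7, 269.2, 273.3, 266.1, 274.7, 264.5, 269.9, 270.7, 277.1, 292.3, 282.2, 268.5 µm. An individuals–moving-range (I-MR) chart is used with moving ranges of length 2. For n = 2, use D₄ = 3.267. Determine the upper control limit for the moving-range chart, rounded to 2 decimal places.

25.90

Moving ranges: 5.5, 4.1, 7.2, 8.6, 10.2, 5.4, 0.8, 6.4, 15.2, 10.1, 13.7; M̄R̄ = 87.2000 / 11 = 7.9273
UCL_MR = D₄·M̄R̄ = 3.267 × 7.9273 = 25.8984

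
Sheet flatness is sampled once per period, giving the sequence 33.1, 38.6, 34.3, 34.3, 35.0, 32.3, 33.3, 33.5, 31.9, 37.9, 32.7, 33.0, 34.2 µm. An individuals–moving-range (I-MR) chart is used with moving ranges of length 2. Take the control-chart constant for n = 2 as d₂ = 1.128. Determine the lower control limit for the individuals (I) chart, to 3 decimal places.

27.801

X̄ = (33.1 + 38.6 + 34.3 + 34.3 + 35.0 + 32.3 + 33.3 + 33.5 + 31.9 + 37.9 + 32.7 + 33.0 + 34.2) / 13 = 34.1615
Moving ranges: 5.5, 4.3, 0.0, 0.7, 2.7, 1.0, 0.2, 1.6, 6.0, 5.2, 0.3, 1.2; M̄R̄ = 28.7000 / 12 = 2.3917
LCL = X̄ − 3·M̄R̄/d₂ = 34.1615 − 3 × 2.3917 / 1.128 = 27.8007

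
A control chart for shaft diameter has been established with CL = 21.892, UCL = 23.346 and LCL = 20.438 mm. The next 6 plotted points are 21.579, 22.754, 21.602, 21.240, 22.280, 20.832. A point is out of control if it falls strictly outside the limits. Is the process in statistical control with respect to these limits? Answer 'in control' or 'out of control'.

in control

All 6 points lie within [20.438, 23.346].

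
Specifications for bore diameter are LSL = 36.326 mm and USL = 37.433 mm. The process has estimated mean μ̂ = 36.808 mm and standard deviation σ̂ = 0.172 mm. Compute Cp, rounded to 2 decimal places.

1.07

Cp = (USL − LSL) / (6σ̂) = (37.433 − 36.326) / (6 × 0.172) = 1.1070 / 1.0320 = 1.0727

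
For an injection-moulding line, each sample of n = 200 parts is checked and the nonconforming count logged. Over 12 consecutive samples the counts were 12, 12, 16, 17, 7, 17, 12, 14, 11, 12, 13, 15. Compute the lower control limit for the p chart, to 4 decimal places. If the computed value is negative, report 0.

0.0132

p̄ = Σdᵢ / (k·n) = 158 / (12 × 200) = 0.06583
LCL = p̄ − 3·√(p̄(1−p̄)/n) = 0.06583 − 3 × 0.01754 = 0.01323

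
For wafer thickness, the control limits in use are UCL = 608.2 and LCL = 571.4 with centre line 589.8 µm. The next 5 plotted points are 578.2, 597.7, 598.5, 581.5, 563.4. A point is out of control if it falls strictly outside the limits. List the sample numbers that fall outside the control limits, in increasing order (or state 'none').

5

Compare each point to [571.4, 608.2]: sample 5 = 563.4 < LCL.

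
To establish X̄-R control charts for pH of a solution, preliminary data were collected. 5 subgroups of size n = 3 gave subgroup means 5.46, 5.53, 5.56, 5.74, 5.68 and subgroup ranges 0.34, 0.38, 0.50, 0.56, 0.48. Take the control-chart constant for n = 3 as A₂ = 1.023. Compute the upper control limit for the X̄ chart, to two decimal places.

6.06

X̄̄ = (5.46 + 5.53 + 5.56 + 5.74 + 5.68) / 5 = 27.9700 / 5 = 5.5940
R̄ = (0.34 + 0.38 + 0.50 + 0.56 + 0.48) / 5 = 2.2600 / 5 = 0.4520
UCL = X̄̄ + A₂·R̄ = 5.5940 + 1.023 × 0.4520 = 6.0564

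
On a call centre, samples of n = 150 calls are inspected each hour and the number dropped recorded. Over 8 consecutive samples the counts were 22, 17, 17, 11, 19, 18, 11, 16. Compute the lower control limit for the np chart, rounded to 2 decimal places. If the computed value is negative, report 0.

4.92

p̄ = Σdᵢ / (k·n) = 131 / (8 × 150) = 0.10917
LCL = np̄ − 3·√(np̄(1−p̄)) = 16.3750 − 3 × 3.8193 = 4.9170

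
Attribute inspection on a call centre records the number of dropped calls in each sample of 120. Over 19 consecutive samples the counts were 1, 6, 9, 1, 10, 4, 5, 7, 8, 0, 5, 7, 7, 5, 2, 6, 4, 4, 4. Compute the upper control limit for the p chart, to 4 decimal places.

p̄ = Σdᵢ / (k·n) = 95 / (19 × 120) = 0.04167
UCL = p̄ + 3·√(p̄(1−p̄)/n) = 0.04167 + 3 × √(0.04167×0.95833/120) = 0.04167 + 3 × 0.01824 = 0.09639

0.0964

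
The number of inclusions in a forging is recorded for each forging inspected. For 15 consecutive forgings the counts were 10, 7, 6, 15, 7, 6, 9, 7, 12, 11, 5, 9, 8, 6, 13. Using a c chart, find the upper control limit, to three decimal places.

c̄ = (10 + 7 + 6 + 15 + 7 + 6 + 9 + 7 + 12 + 11 + 5 + 9 + 8 + 6 + 13) / 15 = 131 / 15 = 8.7333
UCL = c̄ + 3√c̄ = 8.7333 + 3 × √8.7333 = 8.7333 + 3 × 2.9552 = 17.5990

17.599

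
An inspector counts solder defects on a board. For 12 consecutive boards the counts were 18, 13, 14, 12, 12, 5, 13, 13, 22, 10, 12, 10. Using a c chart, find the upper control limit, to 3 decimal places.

c̄ = (18 + 13 + 14 + 12 + 12 + 5 + 13 + 13 + 22 + 10 + 12 + 10) / 12 = 154 / 12 = 12.8333
UCL = c̄ + 3√c̄ = 12.8333 + 3 × √12.8333 = 12.8333 + 3 × 3.5824 = 23.5804

23.580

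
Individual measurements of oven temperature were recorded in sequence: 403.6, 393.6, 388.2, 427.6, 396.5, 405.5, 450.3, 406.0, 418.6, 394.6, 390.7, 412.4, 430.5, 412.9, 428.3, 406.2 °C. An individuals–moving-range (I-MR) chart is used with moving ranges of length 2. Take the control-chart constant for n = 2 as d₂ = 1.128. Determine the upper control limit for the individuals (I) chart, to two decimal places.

X̄ = (403.6 + 393.6 + 388.2 + 427.6 + 396.5 + 405.5 + 450.3 + 406.0 + 418.6 + 394.6 + 390.7 + 412.4 + 430.5 + 412.9 + 428.3 + 406.2) / 16 = 410.3438
Moving ranges: 10.0, 5.4, 39.4, 31.1, 9.0, 44.8, 44.3, 12.6, 24.0, 3.9, 21.7, 18.1, 17.6, 15.4, 22.1; M̄R̄ = 319.4000 / 15 = 21.2933
UCL = X̄ + 3·M̄R̄/d₂ = 410.3438 + 3 × 21.2933 / 1.128 = 466.9750

466.97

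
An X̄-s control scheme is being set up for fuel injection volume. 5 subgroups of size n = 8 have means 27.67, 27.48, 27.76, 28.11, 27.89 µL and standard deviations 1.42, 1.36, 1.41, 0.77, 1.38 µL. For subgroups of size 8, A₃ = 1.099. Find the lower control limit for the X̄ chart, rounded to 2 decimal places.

X̄̄ = (27.67 + 27.48 + 27.76 + 28.11 + 27.89) / 5 = 27.7820
s̄ = (1.42 + 1.36 + 1.41 + 0.77 + 1.38) / 5 = 1.2680
LCL = X̄̄ − A₃·s̄ = 27.7820 − 1.099 × 1.2680 = 26.3885

26.39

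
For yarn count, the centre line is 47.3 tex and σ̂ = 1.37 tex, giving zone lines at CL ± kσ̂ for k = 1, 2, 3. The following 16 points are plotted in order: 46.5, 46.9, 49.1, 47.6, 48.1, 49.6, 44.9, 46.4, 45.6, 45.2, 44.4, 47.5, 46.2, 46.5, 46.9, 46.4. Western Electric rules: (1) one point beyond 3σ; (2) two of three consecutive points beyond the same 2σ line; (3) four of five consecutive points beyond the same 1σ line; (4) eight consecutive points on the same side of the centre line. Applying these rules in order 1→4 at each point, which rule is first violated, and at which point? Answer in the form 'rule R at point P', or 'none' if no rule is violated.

rule 3 at point 11

Zone of each point (C = within 1σ̂, B = 1σ̂–2σ̂, A = 2σ̂–3σ̂, * = beyond 3σ̂; sign = side of CL): 1:-C, 2:-C, 3:+B, 4:+C, 5:+C, 6:+B, 7:-B, 8:-C, 9:-B, 10:-B, 11:-A, 12:+C, 13:-C, 14:-C, 15:-C, 16:-C
Rule 3 (four of five consecutive points beyond the same 1σ limit) is satisfied at point 11.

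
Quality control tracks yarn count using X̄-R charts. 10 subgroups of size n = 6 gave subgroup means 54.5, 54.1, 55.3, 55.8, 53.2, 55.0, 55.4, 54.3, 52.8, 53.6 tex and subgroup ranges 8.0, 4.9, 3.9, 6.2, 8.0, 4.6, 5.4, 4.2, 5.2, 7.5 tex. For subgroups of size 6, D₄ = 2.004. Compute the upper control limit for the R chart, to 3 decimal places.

R̄ = (8.0 + 4.9 + 3.9 + 6.2 + 8.0 + 4.6 + 5.4 + 4.2 + 5.2 + 7.5) / 10 = 57.9000 / 10 = 5.7900
UCL_R = D₄·R̄ = 2.004 × 5.7900 = 11.6032

11.603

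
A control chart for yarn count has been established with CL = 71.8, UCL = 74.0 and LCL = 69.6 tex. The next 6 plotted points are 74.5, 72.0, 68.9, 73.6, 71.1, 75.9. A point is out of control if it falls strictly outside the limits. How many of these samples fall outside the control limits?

Compare each point to [69.6, 74.0]: sample 1 = 74.5 > UCL; sample 3 = 68.9 < LCL; sample 6 = 75.9 > UCL.

3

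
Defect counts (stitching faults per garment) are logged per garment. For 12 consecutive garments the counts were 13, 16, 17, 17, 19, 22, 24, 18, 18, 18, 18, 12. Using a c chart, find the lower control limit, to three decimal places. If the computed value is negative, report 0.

c̄ = (13 + 16 + 17 + 17 + 19 + 22 + 24 + 18 + 18 + 18 + 18 + 12) / 12 = 212 / 12 = 17.6667
LCL = c̄ − 3√c̄ = 17.6667 − 3 × 4.2032 = 5.0571

5.057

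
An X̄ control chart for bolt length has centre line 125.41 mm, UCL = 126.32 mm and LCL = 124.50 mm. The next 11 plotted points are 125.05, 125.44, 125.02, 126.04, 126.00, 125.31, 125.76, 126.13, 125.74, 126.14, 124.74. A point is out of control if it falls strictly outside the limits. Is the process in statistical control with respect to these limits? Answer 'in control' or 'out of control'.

All 11 points lie within [124.50, 126.32].

in control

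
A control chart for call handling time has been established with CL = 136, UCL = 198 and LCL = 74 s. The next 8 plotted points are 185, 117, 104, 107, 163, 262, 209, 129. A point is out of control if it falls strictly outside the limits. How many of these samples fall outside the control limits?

2

Compare each point to [74, 198]: sample 6 = 262 > UCL; sample 7 = 209 > UCL.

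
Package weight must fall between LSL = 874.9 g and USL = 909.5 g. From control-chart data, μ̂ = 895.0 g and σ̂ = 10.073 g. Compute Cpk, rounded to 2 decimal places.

Cpu = (USL − μ̂) / (3σ̂) = (909.5 − 895.0) / (3 × 10.073) = 0.4798; Cpl = (μ̂ − LSL) / (3σ̂) = (895.0 − 874.9) / (3 × 10.073) = 0.6651; Cpk = min(Cpu, Cpl) = 0.4798

0.48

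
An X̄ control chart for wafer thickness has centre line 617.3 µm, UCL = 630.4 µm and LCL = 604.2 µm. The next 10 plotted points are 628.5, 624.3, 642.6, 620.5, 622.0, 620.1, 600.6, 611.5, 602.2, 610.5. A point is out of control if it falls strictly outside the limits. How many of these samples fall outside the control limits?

Compare each point to [604.2, 630.4]: sample 3 = 642.6 > UCL; sample 7 = 600.6 < LCL; sample 9 = 602.2 < LCL.

3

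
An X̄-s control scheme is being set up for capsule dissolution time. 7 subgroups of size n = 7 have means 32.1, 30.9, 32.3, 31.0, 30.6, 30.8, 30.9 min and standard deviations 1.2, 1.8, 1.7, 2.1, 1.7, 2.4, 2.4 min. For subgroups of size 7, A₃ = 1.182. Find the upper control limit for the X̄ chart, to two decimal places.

33.47

X̄̄ = (32.1 + 30.9 + 32.3 + 31.0 + 30.6 + 30.8 + 30.9) / 7 = 31.2286
s̄ = (1.2 + 1.8 + 1.7 + 2.1 + 1.7 + 2.4 + 2.4) / 7 = 1.9000
UCL = X̄̄ + A₃·s̄ = 31.2286 + 1.182 × 1.9000 = 33.4744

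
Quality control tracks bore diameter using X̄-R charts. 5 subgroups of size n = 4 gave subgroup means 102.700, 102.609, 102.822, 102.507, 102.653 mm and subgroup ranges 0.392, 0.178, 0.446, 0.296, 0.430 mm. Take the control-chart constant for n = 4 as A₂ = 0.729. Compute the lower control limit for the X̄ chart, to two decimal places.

X̄̄ = (102.700 + 102.609 + 102.822 + 102.507 + 102.653) / 5 = 513.2910 / 5 = 102.6582
R̄ = (0.392 + 0.178 + 0.446 + 0.296 + 0.430) / 5 = 1.7420 / 5 = 0.3484
LCL = X̄̄ − A₂·R̄ = 102.6582 − 0.729 × 0.3484 = 102.4042

102.40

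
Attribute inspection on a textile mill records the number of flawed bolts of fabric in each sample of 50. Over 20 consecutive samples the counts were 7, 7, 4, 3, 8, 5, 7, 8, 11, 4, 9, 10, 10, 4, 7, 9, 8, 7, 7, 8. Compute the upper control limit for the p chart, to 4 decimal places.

0.2915

p̄ = Σdᵢ / (k·n) = 143 / (20 × 50) = 0.14300
UCL = p̄ + 3·√(p̄(1−p̄)/n) = 0.14300 + 3 × √(0.14300×0.85700/50) = 0.14300 + 3 × 0.04951 = 0.29152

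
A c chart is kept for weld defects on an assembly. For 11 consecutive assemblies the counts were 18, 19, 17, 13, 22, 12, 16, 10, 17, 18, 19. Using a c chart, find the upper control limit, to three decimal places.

28.624

c̄ = (18 + 19 + 17 + 13 + 22 + 12 + 16 + 10 + 17 + 18 + 19) / 11 = 181 / 11 = 16.4545
UCL = c̄ + 3√c̄ = 16.4545 + 3 × √16.4545 = 16.4545 + 3 × 4.0564 = 28.6238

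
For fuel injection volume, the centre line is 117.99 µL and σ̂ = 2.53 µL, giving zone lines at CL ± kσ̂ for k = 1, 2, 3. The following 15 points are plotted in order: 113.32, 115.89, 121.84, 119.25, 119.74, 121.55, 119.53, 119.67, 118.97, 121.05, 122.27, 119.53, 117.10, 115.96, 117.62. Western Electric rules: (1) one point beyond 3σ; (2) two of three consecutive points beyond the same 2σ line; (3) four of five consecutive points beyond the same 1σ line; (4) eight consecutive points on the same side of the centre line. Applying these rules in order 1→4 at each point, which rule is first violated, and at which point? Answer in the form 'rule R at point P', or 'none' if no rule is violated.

Zone of each point (C = within 1σ̂, B = 1σ̂–2σ̂, A = 2σ̂–3σ̂, * = beyond 3σ̂; sign = side of CL): 1:-B, 2:-C, 3:+B, 4:+C, 5:+C, 6:+B, 7:+C, 8:+C, 9:+C, 10:+B, 11:+B, 12:+C, 13:-C, 14:-C, 15:-C
Rule 4 (eight consecutive points on the same side of the centre line) is satisfied at point 10.

rule 4 at point 10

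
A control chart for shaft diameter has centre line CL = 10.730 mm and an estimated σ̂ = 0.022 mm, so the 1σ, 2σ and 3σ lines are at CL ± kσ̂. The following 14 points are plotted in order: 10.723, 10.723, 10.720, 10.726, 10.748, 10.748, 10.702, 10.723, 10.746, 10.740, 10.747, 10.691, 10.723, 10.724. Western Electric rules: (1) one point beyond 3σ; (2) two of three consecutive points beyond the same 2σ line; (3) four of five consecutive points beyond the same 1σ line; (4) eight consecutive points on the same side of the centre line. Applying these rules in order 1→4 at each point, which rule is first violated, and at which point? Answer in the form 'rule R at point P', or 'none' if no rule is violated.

Zone of each point (C = within 1σ̂, B = 1σ̂–2σ̂, A = 2σ̂–3σ̂, * = beyond 3σ̂; sign = side of CL): 1:-C, 2:-C, 3:-C, 4:-C, 5:+C, 6:+C, 7:-B, 8:-C, 9:+C, 10:+C, 11:+C, 12:-B, 13:-C, 14:-C
No rule fires across all 14 points.

none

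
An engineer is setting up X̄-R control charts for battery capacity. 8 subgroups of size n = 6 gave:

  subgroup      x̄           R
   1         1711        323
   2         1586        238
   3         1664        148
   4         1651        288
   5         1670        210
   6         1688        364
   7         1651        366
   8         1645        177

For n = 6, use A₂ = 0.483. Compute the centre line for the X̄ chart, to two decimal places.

X̄̄ = (1711 + 1586 + 1664 + 1651 + 1670 + 1688 + 1651 + 1645) / 8 = 13266.0000 / 8 = 1658.2500
CL = X̄̄ = 1658.2500

1658.25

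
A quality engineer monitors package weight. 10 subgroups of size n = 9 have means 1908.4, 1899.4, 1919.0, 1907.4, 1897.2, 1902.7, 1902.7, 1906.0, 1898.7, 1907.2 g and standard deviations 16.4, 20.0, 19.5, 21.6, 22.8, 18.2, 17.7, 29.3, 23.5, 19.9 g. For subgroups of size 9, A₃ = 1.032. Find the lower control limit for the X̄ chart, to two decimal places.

1883.31

X̄̄ = (1908.4 + 1899.4 + 1919.0 + 1907.4 + 1897.2 + 1902.7 + 1902.7 + 1906.0 + 1898.7 + 1907.2) / 10 = 1904.8700
s̄ = (16.4 + 20.0 + 19.5 + 21.6 + 22.8 + 18.2 + 17.7 + 29.3 + 23.5 + 19.9) / 10 = 20.8900
LCL = X̄̄ − A₃·s̄ = 1904.8700 − 1.032 × 20.8900 = 1883.3115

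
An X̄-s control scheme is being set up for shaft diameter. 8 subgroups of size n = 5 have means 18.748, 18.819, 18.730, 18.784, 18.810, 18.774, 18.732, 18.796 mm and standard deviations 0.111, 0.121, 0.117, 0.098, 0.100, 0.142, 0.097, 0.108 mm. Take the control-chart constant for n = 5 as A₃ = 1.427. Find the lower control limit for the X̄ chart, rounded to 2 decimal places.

X̄̄ = (18.748 + 18.819 + 18.730 + 18.784 + 18.810 + 18.774 + 18.732 + 18.796) / 8 = 18.7741
s̄ = (0.111 + 0.121 + 0.117 + 0.098 + 0.100 + 0.142 + 0.097 + 0.108) / 8 = 0.1118
LCL = X̄̄ − A₃·s̄ = 18.7741 − 1.427 × 0.1118 = 18.6147

18.61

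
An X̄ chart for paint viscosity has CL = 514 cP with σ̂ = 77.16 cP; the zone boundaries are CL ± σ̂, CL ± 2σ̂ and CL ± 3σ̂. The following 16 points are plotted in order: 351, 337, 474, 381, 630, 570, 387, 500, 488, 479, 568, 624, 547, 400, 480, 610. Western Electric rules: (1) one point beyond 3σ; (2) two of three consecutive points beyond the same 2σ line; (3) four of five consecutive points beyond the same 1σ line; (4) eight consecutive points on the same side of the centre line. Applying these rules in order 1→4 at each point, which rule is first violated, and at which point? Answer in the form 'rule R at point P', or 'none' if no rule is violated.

Zone of each point (C = within 1σ̂, B = 1σ̂–2σ̂, A = 2σ̂–3σ̂, * = beyond 3σ̂; sign = side of CL): 1:-A, 2:-A, 3:-C, 4:-B, 5:+B, 6:+C, 7:-B, 8:-C, 9:-C, 10:-C, 11:+C, 12:+B, 13:+C, 14:-B, 15:-C, 16:+B
Rule 2 (two of three consecutive points beyond the same 2σ limit) is satisfied at point 2.

rule 2 at point 2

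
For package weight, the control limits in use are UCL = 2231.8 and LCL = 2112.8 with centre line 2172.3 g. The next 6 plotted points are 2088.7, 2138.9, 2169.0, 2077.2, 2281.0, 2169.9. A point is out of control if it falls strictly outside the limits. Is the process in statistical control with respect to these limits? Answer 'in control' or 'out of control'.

out of control

Compare each point to [2112.8, 2231.8]: sample 1 = 2088.7 < LCL; sample 4 = 2077.2 < LCL; sample 5 = 2281.0 > UCL.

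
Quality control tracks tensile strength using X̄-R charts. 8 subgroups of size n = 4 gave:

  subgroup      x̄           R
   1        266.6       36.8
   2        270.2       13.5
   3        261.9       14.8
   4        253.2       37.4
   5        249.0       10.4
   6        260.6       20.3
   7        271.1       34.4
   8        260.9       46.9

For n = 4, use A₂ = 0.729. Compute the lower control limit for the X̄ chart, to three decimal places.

242.141

X̄̄ = (266.6 + 270.2 + 261.9 + 253.2 + 249.0 + 260.6 + 271.1 + 260.9) / 8 = 2093.5000 / 8 = 261.6875
R̄ = (36.8 + 13.5 + 14.8 + 37.4 + 10.4 + 20.3 + 34.4 + 46.9) / 8 = 214.5000 / 8 = 26.8125
LCL = X̄̄ − A₂·R̄ = 261.6875 − 0.729 × 26.8125 = 242.1412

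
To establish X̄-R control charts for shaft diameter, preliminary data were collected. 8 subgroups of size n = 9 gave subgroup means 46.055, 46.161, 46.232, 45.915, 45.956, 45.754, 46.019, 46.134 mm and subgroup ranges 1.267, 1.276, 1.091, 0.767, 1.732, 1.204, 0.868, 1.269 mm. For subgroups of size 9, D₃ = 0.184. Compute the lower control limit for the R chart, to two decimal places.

R̄ = (1.267 + 1.276 + 1.091 + 0.767 + 1.732 + 1.204 + 0.868 + 1.269) / 8 = 9.4740 / 8 = 1.1843
LCL_R = D₃·R̄ = 0.184 × 1.1843 = 0.2179

0.22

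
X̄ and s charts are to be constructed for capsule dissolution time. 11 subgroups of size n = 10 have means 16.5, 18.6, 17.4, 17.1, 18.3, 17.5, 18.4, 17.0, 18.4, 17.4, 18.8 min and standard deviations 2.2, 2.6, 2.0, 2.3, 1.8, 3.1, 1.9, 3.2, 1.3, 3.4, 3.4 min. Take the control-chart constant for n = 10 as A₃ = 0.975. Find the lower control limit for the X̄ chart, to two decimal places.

X̄̄ = (16.5 + 18.6 + 17.4 + 17.1 + 18.3 + 17.5 + 18.4 + 17.0 + 18.4 + 17.4 + 18.8) / 11 = 17.7636
s̄ = (2.2 + 2.6 + 2.0 + 2.3 + 1.8 + 3.1 + 1.9 + 3.2 + 1.3 + 3.4 + 3.4) / 11 = 2.4727
LCL = X̄̄ − A₃·s̄ = 17.7636 − 0.975 × 2.4727 = 15.3527

15.35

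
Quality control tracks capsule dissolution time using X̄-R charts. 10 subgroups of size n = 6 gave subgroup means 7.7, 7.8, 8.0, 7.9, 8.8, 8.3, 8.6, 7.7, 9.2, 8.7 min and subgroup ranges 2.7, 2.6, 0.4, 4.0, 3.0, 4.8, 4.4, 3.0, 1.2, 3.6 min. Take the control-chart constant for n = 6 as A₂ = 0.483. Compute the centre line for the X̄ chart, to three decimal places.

X̄̄ = (7.7 + 7.8 + 8.0 + 7.9 + 8.8 + 8.3 + 8.6 + 7.7 + 9.2 + 8.7) / 10 = 82.7000 / 10 = 8.2700
CL = X̄̄ = 8.2700

8.270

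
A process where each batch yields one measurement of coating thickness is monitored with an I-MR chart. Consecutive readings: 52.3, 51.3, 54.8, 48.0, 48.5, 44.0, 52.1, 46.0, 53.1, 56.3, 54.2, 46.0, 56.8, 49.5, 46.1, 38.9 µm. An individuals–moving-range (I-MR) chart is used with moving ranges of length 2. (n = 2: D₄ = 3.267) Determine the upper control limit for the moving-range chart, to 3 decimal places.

17.380

Moving ranges: 1.0, 3.5, 6.8, 0.5, 4.5, 8.1, 6.1, 7.1, 3.2, 2.1, 8.2, 10.8, 7.3, 3.4, 7.2; M̄R̄ = 79.8000 / 15 = 5.3200
UCL_MR = D₄·M̄R̄ = 3.267 × 5.3200 = 17.3804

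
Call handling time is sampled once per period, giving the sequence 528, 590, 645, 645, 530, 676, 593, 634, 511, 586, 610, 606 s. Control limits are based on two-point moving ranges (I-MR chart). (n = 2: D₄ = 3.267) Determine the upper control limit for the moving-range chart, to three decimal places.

Moving ranges: 62, 55, 0, 115, 146, 83, 41, 123, 75, 24, 4; M̄R̄ = 728.0000 / 11 = 66.1818
UCL_MR = D₄·M̄R̄ = 3.267 × 66.1818 = 216.2160

216.216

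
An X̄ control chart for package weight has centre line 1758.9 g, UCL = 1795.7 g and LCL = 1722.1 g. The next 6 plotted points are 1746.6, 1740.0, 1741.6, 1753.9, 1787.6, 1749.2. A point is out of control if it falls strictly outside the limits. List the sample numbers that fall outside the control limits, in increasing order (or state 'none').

none

All 6 points lie within [1722.1, 1795.7].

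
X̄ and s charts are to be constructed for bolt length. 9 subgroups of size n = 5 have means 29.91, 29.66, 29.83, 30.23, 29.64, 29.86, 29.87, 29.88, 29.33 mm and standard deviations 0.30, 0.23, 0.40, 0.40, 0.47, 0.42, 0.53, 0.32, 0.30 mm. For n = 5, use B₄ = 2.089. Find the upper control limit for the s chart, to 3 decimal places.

s̄ = (0.30 + 0.23 + 0.40 + 0.40 + 0.47 + 0.42 + 0.53 + 0.32 + 0.30) / 9 = 0.3744
UCL_s = B₄·s̄ = 2.089 × 0.3744 = 0.7822

0.782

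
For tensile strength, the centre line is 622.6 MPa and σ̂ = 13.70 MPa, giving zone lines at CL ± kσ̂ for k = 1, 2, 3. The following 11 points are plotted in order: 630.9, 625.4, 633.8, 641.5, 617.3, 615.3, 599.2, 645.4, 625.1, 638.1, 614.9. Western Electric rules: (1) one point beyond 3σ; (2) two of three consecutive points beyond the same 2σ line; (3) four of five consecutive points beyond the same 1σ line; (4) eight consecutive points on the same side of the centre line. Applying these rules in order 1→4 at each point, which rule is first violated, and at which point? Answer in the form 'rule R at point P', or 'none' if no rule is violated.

Zone of each point (C = within 1σ̂, B = 1σ̂–2σ̂, A = 2σ̂–3σ̂, * = beyond 3σ̂; sign = side of CL): 1:+C, 2:+C, 3:+C, 4:+B, 5:-C, 6:-C, 7:-B, 8:+B, 9:+C, 10:+B, 11:-C
No rule fires across all 11 points.

none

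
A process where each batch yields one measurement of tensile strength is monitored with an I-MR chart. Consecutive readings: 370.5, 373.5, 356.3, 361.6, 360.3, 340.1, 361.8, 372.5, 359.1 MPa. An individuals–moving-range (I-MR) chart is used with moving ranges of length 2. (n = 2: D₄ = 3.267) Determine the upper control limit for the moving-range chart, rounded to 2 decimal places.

37.90

Moving ranges: 3.0, 17.2, 5.3, 1.3, 20.2, 21.7, 10.7, 13.4; M̄R̄ = 92.8000 / 8 = 11.6000
UCL_MR = D₄·M̄R̄ = 3.267 × 11.6000 = 37.8972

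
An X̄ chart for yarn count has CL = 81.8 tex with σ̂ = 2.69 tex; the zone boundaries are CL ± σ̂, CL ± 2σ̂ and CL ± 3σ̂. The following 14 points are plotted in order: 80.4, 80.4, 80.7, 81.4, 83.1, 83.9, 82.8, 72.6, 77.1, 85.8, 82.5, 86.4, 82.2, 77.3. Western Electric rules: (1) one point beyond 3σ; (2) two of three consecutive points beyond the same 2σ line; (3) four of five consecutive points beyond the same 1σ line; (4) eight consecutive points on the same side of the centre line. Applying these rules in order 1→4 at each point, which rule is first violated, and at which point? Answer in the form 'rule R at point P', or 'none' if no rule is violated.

rule 1 at point 8

Zone of each point (C = within 1σ̂, B = 1σ̂–2σ̂, A = 2σ̂–3σ̂, * = beyond 3σ̂; sign = side of CL): 1:-C, 2:-C, 3:-C, 4:-C, 5:+C, 6:+C, 7:+C, 8:-*, 9:-B, 10:+B, 11:+C, 12:+B, 13:+C, 14:-B
Rule 1 (one point beyond the 3σ limits) is satisfied at point 8.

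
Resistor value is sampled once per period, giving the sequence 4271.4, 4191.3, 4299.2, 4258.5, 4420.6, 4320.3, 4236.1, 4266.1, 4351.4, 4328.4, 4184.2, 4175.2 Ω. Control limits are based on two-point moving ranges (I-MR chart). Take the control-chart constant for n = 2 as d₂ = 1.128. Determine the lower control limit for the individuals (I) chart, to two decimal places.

4065.65

X̄ = (4271.4 + 4191.3 + 4299.2 + 4258.5 + 4420.6 + 4320.3 + 4236.1 + 4266.1 + 4351.4 + 4328.4 + 4184.2 + 4175.2) / 12 = 4275.2250
Moving ranges: 80.1, 107.9, 40.7, 162.1, 100.3, 84.2, 30.0, 85.3, 23.0, 144.2, 9.0; M̄R̄ = 866.8000 / 11 = 78.8000
LCL = X̄ − 3·M̄R̄/d₂ = 4275.2250 − 3 × 78.8000 / 1.128 = 4065.6505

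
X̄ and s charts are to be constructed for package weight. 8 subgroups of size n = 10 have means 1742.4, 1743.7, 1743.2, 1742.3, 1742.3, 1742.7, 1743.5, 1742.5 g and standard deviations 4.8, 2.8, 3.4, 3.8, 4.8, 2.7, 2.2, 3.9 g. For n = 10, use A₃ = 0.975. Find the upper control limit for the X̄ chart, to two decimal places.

X̄̄ = (1742.4 + 1743.7 + 1743.2 + 1742.3 + 1742.3 + 1742.7 + 1743.5 + 1742.5) / 8 = 1742.8250
s̄ = (4.8 + 2.8 + 3.4 + 3.8 + 4.8 + 2.7 + 2.2 + 3.9) / 8 = 3.5500
UCL = X̄̄ + A₃·s̄ = 1742.8250 + 0.975 × 3.5500 = 1746.2863

1746.29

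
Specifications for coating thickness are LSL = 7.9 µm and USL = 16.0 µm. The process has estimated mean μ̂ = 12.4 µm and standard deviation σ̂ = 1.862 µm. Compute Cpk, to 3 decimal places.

Cpu = (USL − μ̂) / (3σ̂) = (16.0 − 12.4) / (3 × 1.862) = 0.6445; Cpl = (μ̂ − LSL) / (3σ̂) = (12.4 − 7.9) / (3 × 1.862) = 0.8056; Cpk = min(Cpu, Cpl) = 0.6445

0.644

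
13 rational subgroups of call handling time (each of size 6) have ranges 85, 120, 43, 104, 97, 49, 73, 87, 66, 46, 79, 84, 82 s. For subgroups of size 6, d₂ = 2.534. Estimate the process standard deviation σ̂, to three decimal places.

R̄ = (85 + 120 + 43 + 104 + 97 + 49 + 73 + 87 + 66 + 46 + 79 + 84 + 82) / 13 = 78.0769
σ̂ = R̄ / d₂ = 78.0769 / 2.534 = 30.8117

30.812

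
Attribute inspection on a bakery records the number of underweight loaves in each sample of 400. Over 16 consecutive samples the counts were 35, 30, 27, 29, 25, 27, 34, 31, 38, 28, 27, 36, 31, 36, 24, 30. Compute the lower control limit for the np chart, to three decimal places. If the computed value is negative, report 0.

p̄ = Σdᵢ / (k·n) = 488 / (16 × 400) = 0.07625
LCL = np̄ − 3·√(np̄(1−p̄)) = 30.5000 − 3 × 5.3080 = 14.5761

14.576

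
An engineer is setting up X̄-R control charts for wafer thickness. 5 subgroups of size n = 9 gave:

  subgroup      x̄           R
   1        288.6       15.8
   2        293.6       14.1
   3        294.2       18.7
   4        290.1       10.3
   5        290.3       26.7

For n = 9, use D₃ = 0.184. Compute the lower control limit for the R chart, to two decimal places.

R̄ = (15.8 + 14.1 + 18.7 + 10.3 + 26.7) / 5 = 85.6000 / 5 = 17.1200
LCL_R = D₃·R̄ = 0.184 × 17.1200 = 3.1501

3.15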